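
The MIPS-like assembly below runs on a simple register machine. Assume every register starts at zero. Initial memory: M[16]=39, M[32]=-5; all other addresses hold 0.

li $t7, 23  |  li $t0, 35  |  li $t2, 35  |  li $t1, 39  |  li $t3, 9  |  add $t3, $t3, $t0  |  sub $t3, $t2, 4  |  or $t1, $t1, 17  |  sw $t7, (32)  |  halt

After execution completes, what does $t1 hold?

55

$t7=23
$t0=35
$t2=35
$t1=39
$t3=9
$t3=9+35=44
$t3=35-4=31
$t1=39|17=55
sw $t7, (32) → M[32]=23
halt.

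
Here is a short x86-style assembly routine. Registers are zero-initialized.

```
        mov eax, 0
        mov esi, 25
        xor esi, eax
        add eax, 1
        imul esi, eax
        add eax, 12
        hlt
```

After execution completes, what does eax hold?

eax=0
esi=25
esi=25^0=25
eax=0+1=1
esi=25*1=25
eax=1+12=13
halt.

13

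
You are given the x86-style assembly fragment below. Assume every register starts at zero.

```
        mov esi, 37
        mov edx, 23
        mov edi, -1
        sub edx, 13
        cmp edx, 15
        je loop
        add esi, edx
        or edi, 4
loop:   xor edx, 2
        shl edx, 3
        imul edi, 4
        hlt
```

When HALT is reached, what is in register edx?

64

mov esi, 37 → esi=37
mov edx, 23 → edx=23
mov edi, -1 → edi=-1
sub edx, 13 → edx=23-13=10
cmp edx, 15  (cmp 10,15)
je loop: not taken
add esi, edx → esi=37+10=47
or edi, 4 → edi=(-1)|4=-1
xor edx, 2 → edx=10^2=8
shl edx, 3 → edx=8<<3=64
imul edi, 4 → edi=(-1)*4=-4
halt.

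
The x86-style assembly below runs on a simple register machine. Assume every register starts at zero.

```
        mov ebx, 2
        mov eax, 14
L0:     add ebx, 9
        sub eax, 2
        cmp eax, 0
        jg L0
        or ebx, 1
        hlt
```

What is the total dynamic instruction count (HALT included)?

ebx=2
eax=14
ebx=2+9=11
eax=14-2=12
cmp eax, 0  (cmp 12,0)
jg L0: taken
ebx=11+9=20
eax=12-2=10
cmp eax, 0  (cmp 10,0)
jg L0: taken
ebx=20+9=29
eax=10-2=8
cmp eax, 0  (cmp 8,0)
jg L0: taken
ebx=29+9=38
eax=8-2=6
cmp eax, 0  (cmp 6,0)
jg L0: taken
ebx=38+9=47
eax=6-2=4
cmp eax, 0  (cmp 4,0)
jg L0: taken
ebx=47+9=56
eax=4-2=2
cmp eax, 0  (cmp 2,0)
jg L0: taken
ebx=56+9=65
eax=2-2=0
cmp eax, 0  (cmp 0,0)
jg L0: not taken
ebx=65|1=65
halt.
Total executed instructions: 32.

32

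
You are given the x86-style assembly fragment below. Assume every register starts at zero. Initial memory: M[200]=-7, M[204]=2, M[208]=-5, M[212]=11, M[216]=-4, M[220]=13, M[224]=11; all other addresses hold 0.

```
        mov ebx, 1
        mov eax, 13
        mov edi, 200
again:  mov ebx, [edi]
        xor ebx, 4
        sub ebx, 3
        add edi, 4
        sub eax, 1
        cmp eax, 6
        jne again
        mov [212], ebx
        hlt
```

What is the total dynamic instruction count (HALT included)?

after mov ebx, 1: ebx=1
after mov eax, 13: eax=13
after mov edi, 200: edi=200
after mov ebx, [edi]: ebx=M[200]=-7
after xor ebx, 4: ebx=(-7)^4=-3
after sub ebx, 3: ebx=(-3)-3=-6
after add edi, 4: edi=200+4=204
after sub eax, 1: eax=13-1=12
cmp eax, 6  (cmp 12,6)
jne again: taken
after mov ebx, [edi]: ebx=M[204]=2
after xor ebx, 4: ebx=2^4=6
after sub ebx, 3: ebx=6-3=3
after add edi, 4: edi=204+4=208
after sub eax, 1: eax=12-1=11
cmp eax, 6  (cmp 11,6)
jne again: taken
after mov ebx, [edi]: ebx=M[208]=-5
after xor ebx, 4: ebx=(-5)^4=-1
after sub ebx, 3: ebx=(-1)-3=-4
after add edi, 4: edi=208+4=212
after sub eax, 1: eax=11-1=10
cmp eax, 6  (cmp 10,6)
jne again: taken
after mov ebx, [edi]: ebx=M[212]=11
after xor ebx, 4: ebx=11^4=15
after sub ebx, 3: ebx=15-3=12
after add edi, 4: edi=212+4=216
after sub eax, 1: eax=10-1=9
cmp eax, 6  (cmp 9,6)
jne again: taken
after mov ebx, [edi]: ebx=M[216]=-4
after xor ebx, 4: ebx=(-4)^4=-8
after sub ebx, 3: ebx=(-8)-3=-11
after add edi, 4: edi=216+4=220
after sub eax, 1: eax=9-1=8
cmp eax, 6  (cmp 8,6)
jne again: taken
after mov ebx, [edi]: ebx=M[220]=13
after xor ebx, 4: ebx=13^4=9
after sub ebx, 3: ebx=9-3=6
after add edi, 4: edi=220+4=224
after sub eax, 1: eax=8-1=7
cmp eax, 6  (cmp 7,6)
jne again: taken
after mov ebx, [edi]: ebx=M[224]=11
after xor ebx, 4: ebx=11^4=15
after sub ebx, 3: ebx=15-3=12
after add edi, 4: edi=224+4=228
after sub eax, 1: eax=7-1=6
cmp eax, 6  (cmp 6,6)
jne again: not taken
mov [212], ebx → M[212]=12
halt.
Total executed instructions: 54.

54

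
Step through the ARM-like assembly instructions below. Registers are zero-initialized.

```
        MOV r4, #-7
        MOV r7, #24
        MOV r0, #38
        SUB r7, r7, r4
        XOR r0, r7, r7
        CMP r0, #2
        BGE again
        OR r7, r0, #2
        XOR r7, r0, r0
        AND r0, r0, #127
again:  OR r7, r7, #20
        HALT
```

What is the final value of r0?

after MOV r4, #-7: r4=-7
after MOV r7, #24: r7=24
after MOV r0, #38: r0=38
after SUB r7, r7, r4: r7=24-(-7)=31
after XOR r0, r7, r7: r0=31^31=0
CMP r0, #2  (cmp 0,2)
BGE again: not taken
after OR r7, r0, #2: r7=0|2=2
after XOR r7, r0, r0: r7=0^0=0
after AND r0, r0, #127: r0=0&127=0
after OR r7, r7, #20: r7=0|20=20
halt.

0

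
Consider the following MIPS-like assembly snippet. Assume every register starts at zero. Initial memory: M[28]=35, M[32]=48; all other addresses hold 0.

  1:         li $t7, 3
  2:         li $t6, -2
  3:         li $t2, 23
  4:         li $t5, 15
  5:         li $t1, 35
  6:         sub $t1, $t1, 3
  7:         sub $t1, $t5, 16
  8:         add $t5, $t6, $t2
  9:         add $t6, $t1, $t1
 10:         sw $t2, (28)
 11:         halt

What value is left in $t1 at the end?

$t7=3
$t6=-2
$t2=23
$t5=15
$t1=35
$t1=35-3=32
$t1=15-16=-1
$t5=(-2)+23=21
$t6=(-1)+(-1)=-2
sw $t2, (28) → M[28]=23
halt.

-1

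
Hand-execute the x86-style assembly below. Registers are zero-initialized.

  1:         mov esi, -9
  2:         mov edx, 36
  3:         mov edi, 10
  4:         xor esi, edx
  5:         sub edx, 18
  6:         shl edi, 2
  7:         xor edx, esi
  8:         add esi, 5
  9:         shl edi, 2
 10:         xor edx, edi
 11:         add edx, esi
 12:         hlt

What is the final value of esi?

esi=-9
edx=36
edi=10
esi=(-9)^36=-45
edx=36-18=18
edi=10<<2=40
edx=18^(-45)=-63
esi=(-45)+5=-40
edi=40<<2=160
edx=(-63)^160=-159
edx=(-159)+(-40)=-199
halt.

-40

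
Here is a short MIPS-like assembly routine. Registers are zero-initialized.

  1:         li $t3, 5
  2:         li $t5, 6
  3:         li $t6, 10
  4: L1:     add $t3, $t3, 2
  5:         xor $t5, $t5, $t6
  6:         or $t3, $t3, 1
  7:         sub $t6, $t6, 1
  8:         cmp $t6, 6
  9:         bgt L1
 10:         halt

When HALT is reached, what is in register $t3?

after li $t3, 5: $t3=5
after li $t5, 6: $t5=6
after li $t6, 10: $t6=10
after add $t3, $t3, 2: $t3=5+2=7
after xor $t5, $t5, $t6: $t5=6^10=12
after or $t3, $t3, 1: $t3=7|1=7
after sub $t6, $t6, 1: $t6=10-1=9
cmp $t6, 6  (cmp 9,6)
bgt L1: taken
after add $t3, $t3, 2: $t3=7+2=9
after xor $t5, $t5, $t6: $t5=12^9=5
after or $t3, $t3, 1: $t3=9|1=9
after sub $t6, $t6, 1: $t6=9-1=8
cmp $t6, 6  (cmp 8,6)
bgt L1: taken
after add $t3, $t3, 2: $t3=9+2=11
after xor $t5, $t5, $t6: $t5=5^8=13
after or $t3, $t3, 1: $t3=11|1=11
after sub $t6, $t6, 1: $t6=8-1=7
cmp $t6, 6  (cmp 7,6)
bgt L1: taken
after add $t3, $t3, 2: $t3=11+2=13
after xor $t5, $t5, $t6: $t5=13^7=10
after or $t3, $t3, 1: $t3=13|1=13
after sub $t6, $t6, 1: $t6=7-1=6
cmp $t6, 6  (cmp 6,6)
bgt L1: not taken
halt.

13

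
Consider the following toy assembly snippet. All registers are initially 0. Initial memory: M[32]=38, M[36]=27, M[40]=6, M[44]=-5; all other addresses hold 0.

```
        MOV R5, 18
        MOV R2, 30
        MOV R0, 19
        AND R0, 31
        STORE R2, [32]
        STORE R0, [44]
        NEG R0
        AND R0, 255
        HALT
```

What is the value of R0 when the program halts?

237

after MOV R5, 18: R5=18
after MOV R2, 30: R2=30
after MOV R0, 19: R0=19
after AND R0, 31: R0=19&31=19
STORE R2, [32] → M[32]=30
STORE R0, [44] → M[44]=19
after NEG R0: R0=-(19)=-19
after AND R0, 255: R0=(-19)&255=237
halt.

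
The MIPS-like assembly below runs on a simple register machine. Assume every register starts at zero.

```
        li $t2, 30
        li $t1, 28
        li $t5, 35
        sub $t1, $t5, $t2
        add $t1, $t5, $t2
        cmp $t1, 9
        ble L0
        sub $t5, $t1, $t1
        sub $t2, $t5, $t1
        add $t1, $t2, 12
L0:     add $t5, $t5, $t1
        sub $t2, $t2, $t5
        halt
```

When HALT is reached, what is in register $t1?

-53

$t2=30
$t1=28
$t5=35
$t1=35-30=5
$t1=35+30=65
cmp $t1, 9  (cmp 65,9)
ble L0: not taken
$t5=65-65=0
$t2=0-65=-65
$t1=(-65)+12=-53
$t5=0+(-53)=-53
$t2=(-65)-(-53)=-12
halt.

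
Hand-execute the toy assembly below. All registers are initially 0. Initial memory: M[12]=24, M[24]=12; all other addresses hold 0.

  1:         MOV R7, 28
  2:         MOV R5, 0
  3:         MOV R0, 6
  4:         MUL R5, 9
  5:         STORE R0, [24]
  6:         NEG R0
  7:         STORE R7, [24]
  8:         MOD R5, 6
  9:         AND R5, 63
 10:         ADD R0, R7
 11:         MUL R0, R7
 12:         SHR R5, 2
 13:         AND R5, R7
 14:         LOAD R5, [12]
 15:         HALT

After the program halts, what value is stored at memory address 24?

28

after MOV R7, 28: R7=28
after MOV R5, 0: R5=0
after MOV R0, 6: R0=6
after MUL R5, 9: R5=0*9=0
STORE R0, [24] → M[24]=6
after NEG R0: R0=-(6)=-6
STORE R7, [24] → M[24]=28
after MOD R5, 6: R5=0%6=0
after AND R5, 63: R5=0&63=0
after ADD R0, R7: R0=(-6)+28=22
after MUL R0, R7: R0=22*28=616
after SHR R5, 2: R5=0>>2=0
after AND R5, R7: R5=0&28=0
after LOAD R5, [12]: R5=M[12]=24
halt.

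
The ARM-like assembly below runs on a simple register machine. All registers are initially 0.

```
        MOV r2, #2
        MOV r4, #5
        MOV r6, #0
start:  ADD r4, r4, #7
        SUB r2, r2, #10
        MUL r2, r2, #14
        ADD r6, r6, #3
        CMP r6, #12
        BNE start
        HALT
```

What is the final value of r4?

33

r2=2
r4=5
r6=0
r4=5+7=12
r2=2-10=-8
r2=(-8)*14=-112
r6=0+3=3
CMP r6, #12  (cmp 3,12)
BNE start: taken
r4=12+7=19
r2=(-112)-10=-122
r2=(-122)*14=-1708
r6=3+3=6
CMP r6, #12  (cmp 6,12)
BNE start: taken
r4=19+7=26
r2=(-1708)-10=-1718
r2=(-1718)*14=-24052
r6=6+3=9
CMP r6, #12  (cmp 9,12)
BNE start: taken
r4=26+7=33
r2=(-24052)-10=-24062
r2=(-24062)*14=-336868
r6=9+3=12
CMP r6, #12  (cmp 12,12)
BNE start: not taken
halt.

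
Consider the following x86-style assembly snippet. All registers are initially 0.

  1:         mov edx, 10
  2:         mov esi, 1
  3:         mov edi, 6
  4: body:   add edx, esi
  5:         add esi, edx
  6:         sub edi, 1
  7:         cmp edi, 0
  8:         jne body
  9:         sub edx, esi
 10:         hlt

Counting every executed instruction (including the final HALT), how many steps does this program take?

35

mov edx, 10 → edx=10
mov esi, 1 → esi=1
mov edi, 6 → edi=6
add edx, esi → edx=10+1=11
add esi, edx → esi=1+11=12
sub edi, 1 → edi=6-1=5
cmp edi, 0  (cmp 5,0)
jne body: taken
add edx, esi → edx=11+12=23
add esi, edx → esi=12+23=35
sub edi, 1 → edi=5-1=4
cmp edi, 0  (cmp 4,0)
jne body: taken
add edx, esi → edx=23+35=58
add esi, edx → esi=35+58=93
sub edi, 1 → edi=4-1=3
cmp edi, 0  (cmp 3,0)
jne body: taken
add edx, esi → edx=58+93=151
add esi, edx → esi=93+151=244
sub edi, 1 → edi=3-1=2
cmp edi, 0  (cmp 2,0)
jne body: taken
add edx, esi → edx=151+244=395
add esi, edx → esi=244+395=639
sub edi, 1 → edi=2-1=1
cmp edi, 0  (cmp 1,0)
jne body: taken
add edx, esi → edx=395+639=1034
add esi, edx → esi=639+1034=1673
sub edi, 1 → edi=1-1=0
cmp edi, 0  (cmp 0,0)
jne body: not taken
sub edx, esi → edx=1034-1673=-639
halt.
Total executed instructions: 35.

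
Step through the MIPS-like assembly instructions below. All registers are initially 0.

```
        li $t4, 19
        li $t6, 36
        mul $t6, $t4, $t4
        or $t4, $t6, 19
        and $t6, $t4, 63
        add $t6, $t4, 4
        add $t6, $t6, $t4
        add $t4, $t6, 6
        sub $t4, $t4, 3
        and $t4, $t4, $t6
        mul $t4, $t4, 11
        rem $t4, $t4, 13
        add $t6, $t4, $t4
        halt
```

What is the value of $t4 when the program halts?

1

$t4=19
$t6=36
$t6=19*19=361
$t4=361|19=379
$t6=379&63=59
$t6=379+4=383
$t6=383+379=762
$t4=762+6=768
$t4=768-3=765
$t4=765&762=760
$t4=760*11=8360
$t4=8360%13=1
$t6=1+1=2
halt.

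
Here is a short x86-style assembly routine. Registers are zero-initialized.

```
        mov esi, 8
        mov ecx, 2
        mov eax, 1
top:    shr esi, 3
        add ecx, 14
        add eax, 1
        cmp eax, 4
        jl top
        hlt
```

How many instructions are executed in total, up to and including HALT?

19

esi=8
ecx=2
eax=1
esi=8>>3=1
ecx=2+14=16
eax=1+1=2
cmp eax, 4  (cmp 2,4)
jl top: taken
esi=1>>3=0
ecx=16+14=30
eax=2+1=3
cmp eax, 4  (cmp 3,4)
jl top: taken
esi=0>>3=0
ecx=30+14=44
eax=3+1=4
cmp eax, 4  (cmp 4,4)
jl top: not taken
halt.
Total executed instructions: 19.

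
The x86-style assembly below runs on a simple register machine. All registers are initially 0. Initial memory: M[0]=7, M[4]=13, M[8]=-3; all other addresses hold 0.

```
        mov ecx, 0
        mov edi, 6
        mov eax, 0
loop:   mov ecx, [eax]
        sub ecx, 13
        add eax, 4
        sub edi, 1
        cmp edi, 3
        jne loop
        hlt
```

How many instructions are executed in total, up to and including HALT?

22

mov ecx, 0 → ecx=0
mov edi, 6 → edi=6
mov eax, 0 → eax=0
mov ecx, [eax] → ecx=M[0]=7
sub ecx, 13 → ecx=7-13=-6
add eax, 4 → eax=0+4=4
sub edi, 1 → edi=6-1=5
cmp edi, 3  (cmp 5,3)
jne loop: taken
mov ecx, [eax] → ecx=M[4]=13
sub ecx, 13 → ecx=13-13=0
add eax, 4 → eax=4+4=8
sub edi, 1 → edi=5-1=4
cmp edi, 3  (cmp 4,3)
jne loop: taken
mov ecx, [eax] → ecx=M[8]=-3
sub ecx, 13 → ecx=(-3)-13=-16
add eax, 4 → eax=8+4=12
sub edi, 1 → edi=4-1=3
cmp edi, 3  (cmp 3,3)
jne loop: not taken
halt.
Total executed instructions: 22.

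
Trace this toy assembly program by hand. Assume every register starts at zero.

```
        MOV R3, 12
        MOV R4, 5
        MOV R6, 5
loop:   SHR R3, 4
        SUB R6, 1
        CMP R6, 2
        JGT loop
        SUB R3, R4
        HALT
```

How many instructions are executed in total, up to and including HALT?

17

MOV R3, 12 → R3=12
MOV R4, 5 → R4=5
MOV R6, 5 → R6=5
SHR R3, 4 → R3=12>>4=0
SUB R6, 1 → R6=5-1=4
CMP R6, 2  (cmp 4,2)
JGT loop: taken
SHR R3, 4 → R3=0>>4=0
SUB R6, 1 → R6=4-1=3
CMP R6, 2  (cmp 3,2)
JGT loop: taken
SHR R3, 4 → R3=0>>4=0
SUB R6, 1 → R6=3-1=2
CMP R6, 2  (cmp 2,2)
JGT loop: not taken
SUB R3, R4 → R3=0-5=-5
halt.
Total executed instructions: 17.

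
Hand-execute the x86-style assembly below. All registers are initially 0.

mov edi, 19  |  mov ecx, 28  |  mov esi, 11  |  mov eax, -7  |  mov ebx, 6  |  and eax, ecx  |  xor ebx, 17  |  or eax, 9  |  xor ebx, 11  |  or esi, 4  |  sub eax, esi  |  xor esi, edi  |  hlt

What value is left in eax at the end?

edi=19
ecx=28
esi=11
eax=-7
ebx=6
eax=(-7)&28=24
ebx=6^17=23
eax=24|9=25
ebx=23^11=28
esi=11|4=15
eax=25-15=10
esi=15^19=28
halt.

10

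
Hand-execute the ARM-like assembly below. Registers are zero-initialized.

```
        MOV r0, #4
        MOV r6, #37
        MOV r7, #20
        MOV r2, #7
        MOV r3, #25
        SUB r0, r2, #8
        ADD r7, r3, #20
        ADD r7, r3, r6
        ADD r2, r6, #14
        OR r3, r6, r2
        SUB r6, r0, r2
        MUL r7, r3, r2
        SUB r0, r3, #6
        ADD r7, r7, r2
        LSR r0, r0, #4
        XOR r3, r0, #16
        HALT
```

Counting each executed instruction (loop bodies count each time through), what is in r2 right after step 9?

51

MOV r0, #4 → r0=4
MOV r6, #37 → r6=37
MOV r7, #20 → r7=20
MOV r2, #7 → r2=7
MOV r3, #25 → r3=25
SUB r0, r2, #8 → r0=7-8=-1
ADD r7, r3, #20 → r7=25+20=45
ADD r7, r3, r6 → r7=25+37=62
ADD r2, r6, #14 → r2=37+14=51
After step 9: r2 = 51.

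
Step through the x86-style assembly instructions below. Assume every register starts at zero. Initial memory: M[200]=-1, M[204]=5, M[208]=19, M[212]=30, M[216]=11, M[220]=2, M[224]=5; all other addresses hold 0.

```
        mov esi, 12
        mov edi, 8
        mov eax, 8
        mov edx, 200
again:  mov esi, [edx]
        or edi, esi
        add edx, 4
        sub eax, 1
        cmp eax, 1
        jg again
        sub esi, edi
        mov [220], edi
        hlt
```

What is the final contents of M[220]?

mov esi, 12 → esi=12
mov edi, 8 → edi=8
mov eax, 8 → eax=8
mov edx, 200 → edx=200
mov esi, [edx] → esi=M[200]=-1
or edi, esi → edi=8|(-1)=-1
add edx, 4 → edx=200+4=204
sub eax, 1 → eax=8-1=7
cmp eax, 1  (cmp 7,1)
jg again: taken
mov esi, [edx] → esi=M[204]=5
or edi, esi → edi=(-1)|5=-1
add edx, 4 → edx=204+4=208
sub eax, 1 → eax=7-1=6
cmp eax, 1  (cmp 6,1)
jg again: taken
mov esi, [edx] → esi=M[208]=19
or edi, esi → edi=(-1)|19=-1
add edx, 4 → edx=208+4=212
sub eax, 1 → eax=6-1=5
cmp eax, 1  (cmp 5,1)
jg again: taken
mov esi, [edx] → esi=M[212]=30
or edi, esi → edi=(-1)|30=-1
add edx, 4 → edx=212+4=216
sub eax, 1 → eax=5-1=4
cmp eax, 1  (cmp 4,1)
jg again: taken
mov esi, [edx] → esi=M[216]=11
or edi, esi → edi=(-1)|11=-1
add edx, 4 → edx=216+4=220
sub eax, 1 → eax=4-1=3
cmp eax, 1  (cmp 3,1)
jg again: taken
mov esi, [edx] → esi=M[220]=2
or edi, esi → edi=(-1)|2=-1
add edx, 4 → edx=220+4=224
sub eax, 1 → eax=3-1=2
cmp eax, 1  (cmp 2,1)
jg again: taken
mov esi, [edx] → esi=M[224]=5
or edi, esi → edi=(-1)|5=-1
add edx, 4 → edx=224+4=228
sub eax, 1 → eax=2-1=1
cmp eax, 1  (cmp 1,1)
jg again: not taken
sub esi, edi → esi=5-(-1)=6
mov [220], edi → M[220]=-1
halt.

-1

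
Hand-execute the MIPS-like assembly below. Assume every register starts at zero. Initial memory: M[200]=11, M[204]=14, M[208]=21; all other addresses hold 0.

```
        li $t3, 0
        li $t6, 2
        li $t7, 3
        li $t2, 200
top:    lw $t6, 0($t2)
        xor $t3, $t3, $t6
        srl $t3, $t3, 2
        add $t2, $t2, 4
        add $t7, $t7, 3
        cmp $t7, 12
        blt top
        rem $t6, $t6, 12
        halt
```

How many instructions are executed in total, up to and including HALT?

27

li $t3, 0 → $t3=0
li $t6, 2 → $t6=2
li $t7, 3 → $t7=3
li $t2, 200 → $t2=200
lw $t6, 0($t2) → $t6=M[200]=11
xor $t3, $t3, $t6 → $t3=0^11=11
srl $t3, $t3, 2 → $t3=11>>2=2
add $t2, $t2, 4 → $t2=200+4=204
add $t7, $t7, 3 → $t7=3+3=6
cmp $t7, 12  (cmp 6,12)
blt top: taken
lw $t6, 0($t2) → $t6=M[204]=14
xor $t3, $t3, $t6 → $t3=2^14=12
srl $t3, $t3, 2 → $t3=12>>2=3
add $t2, $t2, 4 → $t2=204+4=208
add $t7, $t7, 3 → $t7=6+3=9
cmp $t7, 12  (cmp 9,12)
blt top: taken
lw $t6, 0($t2) → $t6=M[208]=21
xor $t3, $t3, $t6 → $t3=3^21=22
srl $t3, $t3, 2 → $t3=22>>2=5
add $t2, $t2, 4 → $t2=208+4=212
add $t7, $t7, 3 → $t7=9+3=12
cmp $t7, 12  (cmp 12,12)
blt top: not taken
rem $t6, $t6, 12 → $t6=21%12=9
halt.
Total executed instructions: 27.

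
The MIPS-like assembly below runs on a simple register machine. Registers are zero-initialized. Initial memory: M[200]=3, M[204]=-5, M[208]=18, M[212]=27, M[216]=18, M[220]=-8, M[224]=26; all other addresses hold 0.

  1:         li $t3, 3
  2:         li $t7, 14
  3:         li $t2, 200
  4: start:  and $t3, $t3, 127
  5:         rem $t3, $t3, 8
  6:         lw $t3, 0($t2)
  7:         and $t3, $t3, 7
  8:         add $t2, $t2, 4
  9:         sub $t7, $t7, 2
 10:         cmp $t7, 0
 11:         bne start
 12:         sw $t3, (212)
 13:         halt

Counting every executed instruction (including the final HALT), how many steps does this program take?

61

after li $t3, 3: $t3=3
after li $t7, 14: $t7=14
after li $t2, 200: $t2=200
after and $t3, $t3, 127: $t3=3&127=3
after rem $t3, $t3, 8: $t3=3%8=3
after lw $t3, 0($t2): $t3=M[200]=3
after and $t3, $t3, 7: $t3=3&7=3
after add $t2, $t2, 4: $t2=200+4=204
after sub $t7, $t7, 2: $t7=14-2=12
cmp $t7, 0  (cmp 12,0)
bne start: taken
after and $t3, $t3, 127: $t3=3&127=3
after rem $t3, $t3, 8: $t3=3%8=3
after lw $t3, 0($t2): $t3=M[204]=-5
after and $t3, $t3, 7: $t3=(-5)&7=3
after add $t2, $t2, 4: $t2=204+4=208
after sub $t7, $t7, 2: $t7=12-2=10
cmp $t7, 0  (cmp 10,0)
bne start: taken
after and $t3, $t3, 127: $t3=3&127=3
after rem $t3, $t3, 8: $t3=3%8=3
after lw $t3, 0($t2): $t3=M[208]=18
after and $t3, $t3, 7: $t3=18&7=2
after add $t2, $t2, 4: $t2=208+4=212
after sub $t7, $t7, 2: $t7=10-2=8
cmp $t7, 0  (cmp 8,0)
bne start: taken
after and $t3, $t3, 127: $t3=2&127=2
after rem $t3, $t3, 8: $t3=2%8=2
after lw $t3, 0($t2): $t3=M[212]=27
after and $t3, $t3, 7: $t3=27&7=3
after add $t2, $t2, 4: $t2=212+4=216
after sub $t7, $t7, 2: $t7=8-2=6
cmp $t7, 0  (cmp 6,0)
bne start: taken
after and $t3, $t3, 127: $t3=3&127=3
after rem $t3, $t3, 8: $t3=3%8=3
after lw $t3, 0($t2): $t3=M[216]=18
after and $t3, $t3, 7: $t3=18&7=2
after add $t2, $t2, 4: $t2=216+4=220
after sub $t7, $t7, 2: $t7=6-2=4
cmp $t7, 0  (cmp 4,0)
bne start: taken
after and $t3, $t3, 127: $t3=2&127=2
after rem $t3, $t3, 8: $t3=2%8=2
after lw $t3, 0($t2): $t3=M[220]=-8
after and $t3, $t3, 7: $t3=(-8)&7=0
after add $t2, $t2, 4: $t2=220+4=224
after sub $t7, $t7, 2: $t7=4-2=2
cmp $t7, 0  (cmp 2,0)
bne start: taken
after and $t3, $t3, 127: $t3=0&127=0
after rem $t3, $t3, 8: $t3=0%8=0
after lw $t3, 0($t2): $t3=M[224]=26
after and $t3, $t3, 7: $t3=26&7=2
after add $t2, $t2, 4: $t2=224+4=228
after sub $t7, $t7, 2: $t7=2-2=0
cmp $t7, 0  (cmp 0,0)
bne start: not taken
sw $t3, (212) → M[212]=2
halt.
Total executed instructions: 61.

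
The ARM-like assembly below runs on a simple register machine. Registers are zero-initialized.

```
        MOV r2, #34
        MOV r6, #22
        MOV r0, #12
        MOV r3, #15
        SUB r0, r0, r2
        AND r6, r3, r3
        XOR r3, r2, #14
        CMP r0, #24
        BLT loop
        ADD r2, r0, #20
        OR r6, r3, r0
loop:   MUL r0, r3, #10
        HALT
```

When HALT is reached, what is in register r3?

MOV r2, #34 → r2=34
MOV r6, #22 → r6=22
MOV r0, #12 → r0=12
MOV r3, #15 → r3=15
SUB r0, r0, r2 → r0=12-34=-22
AND r6, r3, r3 → r6=15&15=15
XOR r3, r2, #14 → r3=34^14=44
CMP r0, #24  (cmp -22,24)
BLT loop: taken
MUL r0, r3, #10 → r0=44*10=440
halt.

44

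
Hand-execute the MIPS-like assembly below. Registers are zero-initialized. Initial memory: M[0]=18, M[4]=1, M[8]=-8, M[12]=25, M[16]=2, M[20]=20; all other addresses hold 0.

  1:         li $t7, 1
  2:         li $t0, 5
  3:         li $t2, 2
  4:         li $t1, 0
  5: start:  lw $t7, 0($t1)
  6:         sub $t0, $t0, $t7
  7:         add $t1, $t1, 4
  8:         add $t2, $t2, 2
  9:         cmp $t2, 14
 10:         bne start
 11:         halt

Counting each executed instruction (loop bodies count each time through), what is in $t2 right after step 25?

8

li $t7, 1 → $t7=1
li $t0, 5 → $t0=5
li $t2, 2 → $t2=2
li $t1, 0 → $t1=0
lw $t7, 0($t1) → $t7=M[0]=18
sub $t0, $t0, $t7 → $t0=5-18=-13
add $t1, $t1, 4 → $t1=0+4=4
add $t2, $t2, 2 → $t2=2+2=4
cmp $t2, 14  (cmp 4,14)
bne start: taken
lw $t7, 0($t1) → $t7=M[4]=1
sub $t0, $t0, $t7 → $t0=(-13)-1=-14
add $t1, $t1, 4 → $t1=4+4=8
add $t2, $t2, 2 → $t2=4+2=6
cmp $t2, 14  (cmp 6,14)
bne start: taken
lw $t7, 0($t1) → $t7=M[8]=-8
sub $t0, $t0, $t7 → $t0=(-14)-(-8)=-6
add $t1, $t1, 4 → $t1=8+4=12
add $t2, $t2, 2 → $t2=6+2=8
cmp $t2, 14  (cmp 8,14)
bne start: taken
lw $t7, 0($t1) → $t7=M[12]=25
sub $t0, $t0, $t7 → $t0=(-6)-25=-31
add $t1, $t1, 4 → $t1=12+4=16
After step 25: $t2 = 8.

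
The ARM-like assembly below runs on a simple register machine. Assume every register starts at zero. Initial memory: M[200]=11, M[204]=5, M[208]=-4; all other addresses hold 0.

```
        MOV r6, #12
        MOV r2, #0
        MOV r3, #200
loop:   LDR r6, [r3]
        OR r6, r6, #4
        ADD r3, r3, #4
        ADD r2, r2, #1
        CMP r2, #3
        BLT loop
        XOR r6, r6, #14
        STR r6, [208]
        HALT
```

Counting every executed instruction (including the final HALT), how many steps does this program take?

MOV r6, #12 → r6=12
MOV r2, #0 → r2=0
MOV r3, #200 → r3=200
LDR r6, [r3] → r6=M[200]=11
OR r6, r6, #4 → r6=11|4=15
ADD r3, r3, #4 → r3=200+4=204
ADD r2, r2, #1 → r2=0+1=1
CMP r2, #3  (cmp 1,3)
BLT loop: taken
LDR r6, [r3] → r6=M[204]=5
OR r6, r6, #4 → r6=5|4=5
ADD r3, r3, #4 → r3=204+4=208
ADD r2, r2, #1 → r2=1+1=2
CMP r2, #3  (cmp 2,3)
BLT loop: taken
LDR r6, [r3] → r6=M[208]=-4
OR r6, r6, #4 → r6=(-4)|4=-4
ADD r3, r3, #4 → r3=208+4=212
ADD r2, r2, #1 → r2=2+1=3
CMP r2, #3  (cmp 3,3)
BLT loop: not taken
XOR r6, r6, #14 → r6=(-4)^14=-14
STR r6, [208] → M[208]=-14
halt.
Total executed instructions: 24.

24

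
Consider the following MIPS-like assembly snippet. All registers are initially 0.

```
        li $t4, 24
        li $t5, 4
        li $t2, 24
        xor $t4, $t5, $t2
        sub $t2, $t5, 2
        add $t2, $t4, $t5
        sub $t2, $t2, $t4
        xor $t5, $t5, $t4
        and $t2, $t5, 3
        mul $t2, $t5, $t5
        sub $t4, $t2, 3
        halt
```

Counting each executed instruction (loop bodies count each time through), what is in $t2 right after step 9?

0

$t4=24
$t5=4
$t2=24
$t4=4^24=28
$t2=4-2=2
$t2=28+4=32
$t2=32-28=4
$t5=4^28=24
$t2=24&3=0
After step 9: $t2 = 0.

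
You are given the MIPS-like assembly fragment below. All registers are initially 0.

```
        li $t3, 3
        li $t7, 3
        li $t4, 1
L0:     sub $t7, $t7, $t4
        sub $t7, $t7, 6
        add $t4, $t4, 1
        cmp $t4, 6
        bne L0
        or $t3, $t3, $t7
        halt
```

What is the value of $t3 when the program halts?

-41

li $t3, 3 → $t3=3
li $t7, 3 → $t7=3
li $t4, 1 → $t4=1
sub $t7, $t7, $t4 → $t7=3-1=2
sub $t7, $t7, 6 → $t7=2-6=-4
add $t4, $t4, 1 → $t4=1+1=2
cmp $t4, 6  (cmp 2,6)
bne L0: taken
sub $t7, $t7, $t4 → $t7=(-4)-2=-6
sub $t7, $t7, 6 → $t7=(-6)-6=-12
add $t4, $t4, 1 → $t4=2+1=3
cmp $t4, 6  (cmp 3,6)
bne L0: taken
sub $t7, $t7, $t4 → $t7=(-12)-3=-15
sub $t7, $t7, 6 → $t7=(-15)-6=-21
add $t4, $t4, 1 → $t4=3+1=4
cmp $t4, 6  (cmp 4,6)
bne L0: taken
sub $t7, $t7, $t4 → $t7=(-21)-4=-25
sub $t7, $t7, 6 → $t7=(-25)-6=-31
add $t4, $t4, 1 → $t4=4+1=5
cmp $t4, 6  (cmp 5,6)
bne L0: taken
sub $t7, $t7, $t4 → $t7=(-31)-5=-36
sub $t7, $t7, 6 → $t7=(-36)-6=-42
add $t4, $t4, 1 → $t4=5+1=6
cmp $t4, 6  (cmp 6,6)
bne L0: not taken
or $t3, $t3, $t7 → $t3=3|(-42)=-41
halt.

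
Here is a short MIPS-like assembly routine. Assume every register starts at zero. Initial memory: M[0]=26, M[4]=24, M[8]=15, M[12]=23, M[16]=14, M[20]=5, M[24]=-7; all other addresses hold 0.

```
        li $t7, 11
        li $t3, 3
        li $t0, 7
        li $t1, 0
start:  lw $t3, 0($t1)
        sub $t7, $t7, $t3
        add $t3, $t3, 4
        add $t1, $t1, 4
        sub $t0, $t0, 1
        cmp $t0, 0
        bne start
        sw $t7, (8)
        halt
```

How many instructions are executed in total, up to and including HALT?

55

$t7=11
$t3=3
$t0=7
$t1=0
$t3=M[0]=26
$t7=11-26=-15
$t3=26+4=30
$t1=0+4=4
$t0=7-1=6
cmp $t0, 0  (cmp 6,0)
bne start: taken
$t3=M[4]=24
$t7=(-15)-24=-39
$t3=24+4=28
$t1=4+4=8
$t0=6-1=5
cmp $t0, 0  (cmp 5,0)
bne start: taken
$t3=M[8]=15
$t7=(-39)-15=-54
$t3=15+4=19
$t1=8+4=12
$t0=5-1=4
cmp $t0, 0  (cmp 4,0)
bne start: taken
$t3=M[12]=23
$t7=(-54)-23=-77
$t3=23+4=27
$t1=12+4=16
$t0=4-1=3
cmp $t0, 0  (cmp 3,0)
bne start: taken
$t3=M[16]=14
$t7=(-77)-14=-91
$t3=14+4=18
$t1=16+4=20
$t0=3-1=2
cmp $t0, 0  (cmp 2,0)
bne start: taken
$t3=M[20]=5
$t7=(-91)-5=-96
$t3=5+4=9
$t1=20+4=24
$t0=2-1=1
cmp $t0, 0  (cmp 1,0)
bne start: taken
$t3=M[24]=-7
$t7=(-96)-(-7)=-89
$t3=(-7)+4=-3
$t1=24+4=28
$t0=1-1=0
cmp $t0, 0  (cmp 0,0)
bne start: not taken
sw $t7, (8) → M[8]=-89
halt.
Total executed instructions: 55.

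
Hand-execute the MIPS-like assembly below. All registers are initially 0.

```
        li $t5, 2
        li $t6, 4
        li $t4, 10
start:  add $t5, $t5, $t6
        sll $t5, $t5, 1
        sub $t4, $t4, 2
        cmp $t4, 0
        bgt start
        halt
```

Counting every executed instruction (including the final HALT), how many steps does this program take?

29

after li $t5, 2: $t5=2
after li $t6, 4: $t6=4
after li $t4, 10: $t4=10
after add $t5, $t5, $t6: $t5=2+4=6
after sll $t5, $t5, 1: $t5=6<<1=12
after sub $t4, $t4, 2: $t4=10-2=8
cmp $t4, 0  (cmp 8,0)
bgt start: taken
after add $t5, $t5, $t6: $t5=12+4=16
after sll $t5, $t5, 1: $t5=16<<1=32
after sub $t4, $t4, 2: $t4=8-2=6
cmp $t4, 0  (cmp 6,0)
bgt start: taken
after add $t5, $t5, $t6: $t5=32+4=36
after sll $t5, $t5, 1: $t5=36<<1=72
after sub $t4, $t4, 2: $t4=6-2=4
cmp $t4, 0  (cmp 4,0)
bgt start: taken
after add $t5, $t5, $t6: $t5=72+4=76
after sll $t5, $t5, 1: $t5=76<<1=152
after sub $t4, $t4, 2: $t4=4-2=2
cmp $t4, 0  (cmp 2,0)
bgt start: taken
after add $t5, $t5, $t6: $t5=152+4=156
after sll $t5, $t5, 1: $t5=156<<1=312
after sub $t4, $t4, 2: $t4=2-2=0
cmp $t4, 0  (cmp 0,0)
bgt start: not taken
halt.
Total executed instructions: 29.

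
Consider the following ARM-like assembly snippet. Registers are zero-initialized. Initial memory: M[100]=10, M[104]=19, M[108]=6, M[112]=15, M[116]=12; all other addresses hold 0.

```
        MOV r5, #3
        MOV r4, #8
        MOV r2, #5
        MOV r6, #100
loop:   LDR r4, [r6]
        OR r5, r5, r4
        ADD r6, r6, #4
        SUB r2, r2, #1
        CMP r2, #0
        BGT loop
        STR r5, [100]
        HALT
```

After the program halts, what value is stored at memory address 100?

after MOV r5, #3: r5=3
after MOV r4, #8: r4=8
after MOV r2, #5: r2=5
after MOV r6, #100: r6=100
after LDR r4, [r6]: r4=M[100]=10
after OR r5, r5, r4: r5=3|10=11
after ADD r6, r6, #4: r6=100+4=104
after SUB r2, r2, #1: r2=5-1=4
CMP r2, #0  (cmp 4,0)
BGT loop: taken
after LDR r4, [r6]: r4=M[104]=19
after OR r5, r5, r4: r5=11|19=27
after ADD r6, r6, #4: r6=104+4=108
after SUB r2, r2, #1: r2=4-1=3
CMP r2, #0  (cmp 3,0)
BGT loop: taken
after LDR r4, [r6]: r4=M[108]=6
after OR r5, r5, r4: r5=27|6=31
after ADD r6, r6, #4: r6=108+4=112
after SUB r2, r2, #1: r2=3-1=2
CMP r2, #0  (cmp 2,0)
BGT loop: taken
after LDR r4, [r6]: r4=M[112]=15
after OR r5, r5, r4: r5=31|15=31
after ADD r6, r6, #4: r6=112+4=116
after SUB r2, r2, #1: r2=2-1=1
CMP r2, #0  (cmp 1,0)
BGT loop: taken
after LDR r4, [r6]: r4=M[116]=12
after OR r5, r5, r4: r5=31|12=31
after ADD r6, r6, #4: r6=116+4=120
after SUB r2, r2, #1: r2=1-1=0
CMP r2, #0  (cmp 0,0)
BGT loop: not taken
STR r5, [100] → M[100]=31
halt.

31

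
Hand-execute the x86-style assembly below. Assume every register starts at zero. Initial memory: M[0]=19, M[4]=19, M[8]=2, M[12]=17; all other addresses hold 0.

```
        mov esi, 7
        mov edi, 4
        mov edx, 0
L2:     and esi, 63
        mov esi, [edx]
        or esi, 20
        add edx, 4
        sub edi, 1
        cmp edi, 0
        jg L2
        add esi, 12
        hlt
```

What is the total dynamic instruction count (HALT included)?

33

esi=7
edi=4
edx=0
esi=7&63=7
esi=M[0]=19
esi=19|20=23
edx=0+4=4
edi=4-1=3
cmp edi, 0  (cmp 3,0)
jg L2: taken
esi=23&63=23
esi=M[4]=19
esi=19|20=23
edx=4+4=8
edi=3-1=2
cmp edi, 0  (cmp 2,0)
jg L2: taken
esi=23&63=23
esi=M[8]=2
esi=2|20=22
edx=8+4=12
edi=2-1=1
cmp edi, 0  (cmp 1,0)
jg L2: taken
esi=22&63=22
esi=M[12]=17
esi=17|20=21
edx=12+4=16
edi=1-1=0
cmp edi, 0  (cmp 0,0)
jg L2: not taken
esi=21+12=33
halt.
Total executed instructions: 33.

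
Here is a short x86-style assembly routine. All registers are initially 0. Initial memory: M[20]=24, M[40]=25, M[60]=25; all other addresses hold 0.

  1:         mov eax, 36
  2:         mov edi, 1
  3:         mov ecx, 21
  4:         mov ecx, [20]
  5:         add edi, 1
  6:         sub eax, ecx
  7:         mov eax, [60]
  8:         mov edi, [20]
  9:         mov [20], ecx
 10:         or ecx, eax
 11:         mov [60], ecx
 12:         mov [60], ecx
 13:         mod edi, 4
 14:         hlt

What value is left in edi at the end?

0

eax=36
edi=1
ecx=21
ecx=M[20]=24
edi=1+1=2
eax=36-24=12
eax=M[60]=25
edi=M[20]=24
mov [20], ecx → M[20]=24
ecx=24|25=25
mov [60], ecx → M[60]=25
mov [60], ecx → M[60]=25
edi=24%4=0
halt.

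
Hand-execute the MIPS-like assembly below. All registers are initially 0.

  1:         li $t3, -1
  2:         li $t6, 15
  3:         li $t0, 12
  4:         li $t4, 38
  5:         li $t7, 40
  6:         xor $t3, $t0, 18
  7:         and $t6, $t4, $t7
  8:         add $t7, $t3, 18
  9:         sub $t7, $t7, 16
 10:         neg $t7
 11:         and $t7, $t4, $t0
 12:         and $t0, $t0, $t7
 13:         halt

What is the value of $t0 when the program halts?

$t3=-1
$t6=15
$t0=12
$t4=38
$t7=40
$t3=12^18=30
$t6=38&40=32
$t7=30+18=48
$t7=48-16=32
$t7=-(32)=-32
$t7=38&12=4
$t0=12&4=4
halt.

4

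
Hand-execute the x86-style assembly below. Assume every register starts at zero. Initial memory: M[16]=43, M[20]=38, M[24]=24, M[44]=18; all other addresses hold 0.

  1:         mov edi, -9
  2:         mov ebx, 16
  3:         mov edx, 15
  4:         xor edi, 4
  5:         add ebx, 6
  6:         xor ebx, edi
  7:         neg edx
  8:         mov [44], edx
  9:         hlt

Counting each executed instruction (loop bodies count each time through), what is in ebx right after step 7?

-27

edi=-9
ebx=16
edx=15
edi=(-9)^4=-13
ebx=16+6=22
ebx=22^(-13)=-27
edx=-(15)=-15
After step 7: ebx = -27.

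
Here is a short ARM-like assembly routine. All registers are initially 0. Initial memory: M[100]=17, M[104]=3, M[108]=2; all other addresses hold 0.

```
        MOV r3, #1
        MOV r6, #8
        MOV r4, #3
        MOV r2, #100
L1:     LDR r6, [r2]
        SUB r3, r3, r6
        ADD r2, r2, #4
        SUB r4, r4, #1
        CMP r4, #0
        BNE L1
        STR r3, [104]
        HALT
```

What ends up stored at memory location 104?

r3=1
r6=8
r4=3
r2=100
r6=M[100]=17
r3=1-17=-16
r2=100+4=104
r4=3-1=2
CMP r4, #0  (cmp 2,0)
BNE L1: taken
r6=M[104]=3
r3=(-16)-3=-19
r2=104+4=108
r4=2-1=1
CMP r4, #0  (cmp 1,0)
BNE L1: taken
r6=M[108]=2
r3=(-19)-2=-21
r2=108+4=112
r4=1-1=0
CMP r4, #0  (cmp 0,0)
BNE L1: not taken
STR r3, [104] → M[104]=-21
halt.

-21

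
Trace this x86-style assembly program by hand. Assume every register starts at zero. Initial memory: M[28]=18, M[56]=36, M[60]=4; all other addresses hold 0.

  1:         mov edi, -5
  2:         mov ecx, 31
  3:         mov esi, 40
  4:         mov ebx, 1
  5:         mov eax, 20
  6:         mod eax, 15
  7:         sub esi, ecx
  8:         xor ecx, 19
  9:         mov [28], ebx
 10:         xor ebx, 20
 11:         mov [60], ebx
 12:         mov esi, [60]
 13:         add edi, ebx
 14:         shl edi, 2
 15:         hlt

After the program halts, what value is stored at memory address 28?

edi=-5
ecx=31
esi=40
ebx=1
eax=20
eax=20%15=5
esi=40-31=9
ecx=31^19=12
mov [28], ebx → M[28]=1
ebx=1^20=21
mov [60], ebx → M[60]=21
esi=M[60]=21
edi=(-5)+21=16
edi=16<<2=64
halt.

1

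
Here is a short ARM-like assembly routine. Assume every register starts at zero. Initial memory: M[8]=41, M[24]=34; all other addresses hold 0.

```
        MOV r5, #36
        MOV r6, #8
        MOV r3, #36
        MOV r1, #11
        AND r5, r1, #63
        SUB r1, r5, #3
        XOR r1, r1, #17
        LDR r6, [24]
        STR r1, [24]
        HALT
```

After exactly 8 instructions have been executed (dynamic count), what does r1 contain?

25

MOV r5, #36 → r5=36
MOV r6, #8 → r6=8
MOV r3, #36 → r3=36
MOV r1, #11 → r1=11
AND r5, r1, #63 → r5=11&63=11
SUB r1, r5, #3 → r1=11-3=8
XOR r1, r1, #17 → r1=8^17=25
LDR r6, [24] → r6=M[24]=34
After step 8: r1 = 25.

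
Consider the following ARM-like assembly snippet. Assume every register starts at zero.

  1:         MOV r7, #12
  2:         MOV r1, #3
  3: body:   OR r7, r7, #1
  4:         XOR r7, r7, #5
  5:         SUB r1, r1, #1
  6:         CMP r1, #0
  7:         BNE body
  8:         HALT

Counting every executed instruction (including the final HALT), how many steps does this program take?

18

r7=12
r1=3
r7=12|1=13
r7=13^5=8
r1=3-1=2
CMP r1, #0  (cmp 2,0)
BNE body: taken
r7=8|1=9
r7=9^5=12
r1=2-1=1
CMP r1, #0  (cmp 1,0)
BNE body: taken
r7=12|1=13
r7=13^5=8
r1=1-1=0
CMP r1, #0  (cmp 0,0)
BNE body: not taken
halt.
Total executed instructions: 18.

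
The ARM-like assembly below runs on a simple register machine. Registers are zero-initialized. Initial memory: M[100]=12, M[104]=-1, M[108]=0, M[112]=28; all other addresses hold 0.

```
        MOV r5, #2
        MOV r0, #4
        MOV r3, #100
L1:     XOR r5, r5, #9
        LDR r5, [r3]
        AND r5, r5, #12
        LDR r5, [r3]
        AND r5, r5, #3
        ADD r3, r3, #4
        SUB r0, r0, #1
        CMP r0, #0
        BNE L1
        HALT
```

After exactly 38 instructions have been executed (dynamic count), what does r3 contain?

r5=2
r0=4
r3=100
r5=2^9=11
r5=M[100]=12
r5=12&12=12
r5=M[100]=12
r5=12&3=0
r3=100+4=104
r0=4-1=3
CMP r0, #0  (cmp 3,0)
BNE L1: taken
r5=0^9=9
r5=M[104]=-1
r5=(-1)&12=12
r5=M[104]=-1
r5=(-1)&3=3
r3=104+4=108
r0=3-1=2
CMP r0, #0  (cmp 2,0)
BNE L1: taken
r5=3^9=10
r5=M[108]=0
r5=0&12=0
r5=M[108]=0
r5=0&3=0
r3=108+4=112
r0=2-1=1
CMP r0, #0  (cmp 1,0)
BNE L1: taken
r5=0^9=9
r5=M[112]=28
r5=28&12=12
r5=M[112]=28
r5=28&3=0
r3=112+4=116
r0=1-1=0
CMP r0, #0  (cmp 0,0)
After step 38: r3 = 116.

116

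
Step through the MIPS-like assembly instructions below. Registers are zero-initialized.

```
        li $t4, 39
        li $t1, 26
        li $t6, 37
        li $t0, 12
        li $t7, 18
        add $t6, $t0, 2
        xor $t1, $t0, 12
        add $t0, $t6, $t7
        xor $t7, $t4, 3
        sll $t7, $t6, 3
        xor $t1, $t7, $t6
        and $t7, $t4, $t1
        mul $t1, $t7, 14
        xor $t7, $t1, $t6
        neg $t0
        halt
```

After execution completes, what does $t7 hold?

538

$t4=39
$t1=26
$t6=37
$t0=12
$t7=18
$t6=12+2=14
$t1=12^12=0
$t0=14+18=32
$t7=39^3=36
$t7=14<<3=112
$t1=112^14=126
$t7=39&126=38
$t1=38*14=532
$t7=532^14=538
$t0=-(32)=-32
halt.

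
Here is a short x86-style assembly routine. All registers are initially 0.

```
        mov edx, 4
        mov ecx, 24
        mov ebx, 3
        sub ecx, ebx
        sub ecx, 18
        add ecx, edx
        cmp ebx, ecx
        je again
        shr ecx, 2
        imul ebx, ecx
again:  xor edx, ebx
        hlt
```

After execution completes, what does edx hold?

after mov edx, 4: edx=4
after mov ecx, 24: ecx=24
after mov ebx, 3: ebx=3
after sub ecx, ebx: ecx=24-3=21
after sub ecx, 18: ecx=21-18=3
after add ecx, edx: ecx=3+4=7
cmp ebx, ecx  (cmp 3,7)
je again: not taken
after shr ecx, 2: ecx=7>>2=1
after imul ebx, ecx: ebx=3*1=3
after xor edx, ebx: edx=4^3=7
halt.

7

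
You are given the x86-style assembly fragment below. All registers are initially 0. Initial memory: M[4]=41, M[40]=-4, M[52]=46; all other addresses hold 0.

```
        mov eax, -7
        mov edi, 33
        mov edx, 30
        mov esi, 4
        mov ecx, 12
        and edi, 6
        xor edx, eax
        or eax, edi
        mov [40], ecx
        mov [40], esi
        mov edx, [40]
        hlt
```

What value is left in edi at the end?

0

after mov eax, -7: eax=-7
after mov edi, 33: edi=33
after mov edx, 30: edx=30
after mov esi, 4: esi=4
after mov ecx, 12: ecx=12
after and edi, 6: edi=33&6=0
after xor edx, eax: edx=30^(-7)=-25
after or eax, edi: eax=(-7)|0=-7
mov [40], ecx → M[40]=12
mov [40], esi → M[40]=4
after mov edx, [40]: edx=M[40]=4
halt.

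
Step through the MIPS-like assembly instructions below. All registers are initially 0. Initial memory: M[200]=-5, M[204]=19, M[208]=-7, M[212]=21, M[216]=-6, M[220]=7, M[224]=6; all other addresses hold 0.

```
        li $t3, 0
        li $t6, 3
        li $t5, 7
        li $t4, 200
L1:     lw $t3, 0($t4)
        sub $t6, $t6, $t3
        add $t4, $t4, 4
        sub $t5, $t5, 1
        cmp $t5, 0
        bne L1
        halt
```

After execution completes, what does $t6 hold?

-32

after li $t3, 0: $t3=0
after li $t6, 3: $t6=3
after li $t5, 7: $t5=7
after li $t4, 200: $t4=200
after lw $t3, 0($t4): $t3=M[200]=-5
after sub $t6, $t6, $t3: $t6=3-(-5)=8
after add $t4, $t4, 4: $t4=200+4=204
after sub $t5, $t5, 1: $t5=7-1=6
cmp $t5, 0  (cmp 6,0)
bne L1: taken
after lw $t3, 0($t4): $t3=M[204]=19
after sub $t6, $t6, $t3: $t6=8-19=-11
after add $t4, $t4, 4: $t4=204+4=208
after sub $t5, $t5, 1: $t5=6-1=5
cmp $t5, 0  (cmp 5,0)
bne L1: taken
after lw $t3, 0($t4): $t3=M[208]=-7
after sub $t6, $t6, $t3: $t6=(-11)-(-7)=-4
after add $t4, $t4, 4: $t4=208+4=212
after sub $t5, $t5, 1: $t5=5-1=4
cmp $t5, 0  (cmp 4,0)
bne L1: taken
after lw $t3, 0($t4): $t3=M[212]=21
after sub $t6, $t6, $t3: $t6=(-4)-21=-25
after add $t4, $t4, 4: $t4=212+4=216
after sub $t5, $t5, 1: $t5=4-1=3
cmp $t5, 0  (cmp 3,0)
bne L1: taken
after lw $t3, 0($t4): $t3=M[216]=-6
after sub $t6, $t6, $t3: $t6=(-25)-(-6)=-19
after add $t4, $t4, 4: $t4=216+4=220
after sub $t5, $t5, 1: $t5=3-1=2
cmp $t5, 0  (cmp 2,0)
bne L1: taken
after lw $t3, 0($t4): $t3=M[220]=7
after sub $t6, $t6, $t3: $t6=(-19)-7=-26
after add $t4, $t4, 4: $t4=220+4=224
after sub $t5, $t5, 1: $t5=2-1=1
cmp $t5, 0  (cmp 1,0)
bne L1: taken
after lw $t3, 0($t4): $t3=M[224]=6
after sub $t6, $t6, $t3: $t6=(-26)-6=-32
after add $t4, $t4, 4: $t4=224+4=228
after sub $t5, $t5, 1: $t5=1-1=0
cmp $t5, 0  (cmp 0,0)
bne L1: not taken
halt.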